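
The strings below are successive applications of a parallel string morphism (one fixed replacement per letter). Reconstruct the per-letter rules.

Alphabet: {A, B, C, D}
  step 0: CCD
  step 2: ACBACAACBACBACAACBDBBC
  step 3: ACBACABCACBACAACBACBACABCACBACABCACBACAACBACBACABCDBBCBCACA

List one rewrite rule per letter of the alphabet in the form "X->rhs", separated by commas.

  step 2 ⇒ step 3: ACBACAACBACBACAACBDBBC ⇒ ACB·ACA·BC·ACB·ACA·ACB·ACB·ACA·BC·ACB·ACA·BC·ACB·ACA·ACB·ACB·ACA·BC·DB·BC·BC·ACA
    A ↦ ACB
    B ↦ BC
    C ↦ ACA
    D ↦ DB

A->ACB, B->BC, C->ACA, D->DB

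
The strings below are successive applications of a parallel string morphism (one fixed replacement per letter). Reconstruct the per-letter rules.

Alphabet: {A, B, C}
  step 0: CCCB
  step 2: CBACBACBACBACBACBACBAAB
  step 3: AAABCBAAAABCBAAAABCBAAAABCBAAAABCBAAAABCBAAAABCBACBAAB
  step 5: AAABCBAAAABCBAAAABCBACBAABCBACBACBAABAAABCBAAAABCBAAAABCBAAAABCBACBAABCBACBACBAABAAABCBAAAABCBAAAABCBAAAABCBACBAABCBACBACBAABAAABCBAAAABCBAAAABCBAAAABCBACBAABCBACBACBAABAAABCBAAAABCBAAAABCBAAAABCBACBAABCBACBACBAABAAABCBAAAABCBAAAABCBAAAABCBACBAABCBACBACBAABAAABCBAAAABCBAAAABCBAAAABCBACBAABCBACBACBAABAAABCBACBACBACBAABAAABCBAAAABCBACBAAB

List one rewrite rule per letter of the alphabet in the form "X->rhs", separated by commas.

  step 2 ⇒ step 3: CBACBACBACBACBACBACBAAB ⇒ AA·AB·CBA·AA·AB·CBA·AA·AB·CBA·AA·AB·CBA·AA·AB·CBA·AA·AB·CBA·AA·AB·CBA·CBA·AB
    A ↦ CBA
    B ↦ AB
    C ↦ AA

A->CBA, B->AB, C->AA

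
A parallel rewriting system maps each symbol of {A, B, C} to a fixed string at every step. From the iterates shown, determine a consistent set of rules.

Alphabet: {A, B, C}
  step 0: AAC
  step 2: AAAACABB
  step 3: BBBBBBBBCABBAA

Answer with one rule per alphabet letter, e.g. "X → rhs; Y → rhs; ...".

A->BB, B->A, C->CA

  step 2 ⇒ step 3: AAAACABB ⇒ BB·BB·BB·BB·CA·BB·A·A
    A ↦ BB
    B ↦ A
    C ↦ CA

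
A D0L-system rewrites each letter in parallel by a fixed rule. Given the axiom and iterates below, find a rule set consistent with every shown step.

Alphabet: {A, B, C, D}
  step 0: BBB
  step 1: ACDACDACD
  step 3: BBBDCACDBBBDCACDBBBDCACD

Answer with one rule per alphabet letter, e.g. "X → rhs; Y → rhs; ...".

A->DD, B->ACD, C->DC, D->B

  step 0 ⇒ step 1: BBB ⇒ ACD·ACD·ACD
    B ↦ ACD
    A ↦ DD  (constrained at step 1)
    C ↦ DC  (constrained at step 1)
    D ↦ B  (constrained at step 1)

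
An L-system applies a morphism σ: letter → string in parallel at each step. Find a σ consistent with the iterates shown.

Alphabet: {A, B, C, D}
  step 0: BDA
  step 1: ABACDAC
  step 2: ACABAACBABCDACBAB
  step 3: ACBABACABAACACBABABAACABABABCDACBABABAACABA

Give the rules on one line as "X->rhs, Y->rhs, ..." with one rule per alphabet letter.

A->AC, B->ABA, C->BAB, D->CD

  step 2 ⇒ step 3: ACABAACBABCDACBAB ⇒ AC·BAB·AC·ABA·AC·AC·BAB·ABA·AC·ABA·BAB·CD·AC·BAB·ABA·AC·ABA
    A ↦ AC
    B ↦ ABA
    C ↦ BAB
    D ↦ CD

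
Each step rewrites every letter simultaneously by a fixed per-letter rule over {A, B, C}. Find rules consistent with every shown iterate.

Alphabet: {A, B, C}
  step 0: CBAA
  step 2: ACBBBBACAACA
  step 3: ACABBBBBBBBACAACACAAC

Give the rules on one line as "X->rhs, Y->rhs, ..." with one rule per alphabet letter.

  step 2 ⇒ step 3: ACBBBBACAACA ⇒ AC·A·BB·BB·BB·BB·AC·A·AC·AC·A·AC
    A ↦ AC
    B ↦ BB
    C ↦ A

A->AC, B->BB, C->A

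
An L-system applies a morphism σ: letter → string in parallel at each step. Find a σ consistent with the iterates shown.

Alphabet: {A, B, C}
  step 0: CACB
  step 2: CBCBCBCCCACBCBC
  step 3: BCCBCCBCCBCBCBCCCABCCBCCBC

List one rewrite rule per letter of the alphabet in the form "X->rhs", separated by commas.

A->CCA, B->C, C->BC

  step 2 ⇒ step 3: CBCBCBCCCACBCBC ⇒ BC·C·BC·C·BC·C·BC·BC·BC·CCA·BC·C·BC·C·BC
    A ↦ CCA
    B ↦ C
    C ↦ BC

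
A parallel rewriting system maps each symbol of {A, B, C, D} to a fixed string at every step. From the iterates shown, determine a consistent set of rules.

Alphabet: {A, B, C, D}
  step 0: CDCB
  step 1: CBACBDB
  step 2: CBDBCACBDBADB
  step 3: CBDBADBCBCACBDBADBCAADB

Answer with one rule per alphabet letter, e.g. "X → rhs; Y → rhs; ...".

A->CA, B->DB, C->CB, D->A

  step 2 ⇒ step 3: CBDBCACBDBADB ⇒ CB·DB·A·DB·CB·CA·CB·DB·A·DB·CA·A·DB
    A ↦ CA
    B ↦ DB
    C ↦ CB
    D ↦ A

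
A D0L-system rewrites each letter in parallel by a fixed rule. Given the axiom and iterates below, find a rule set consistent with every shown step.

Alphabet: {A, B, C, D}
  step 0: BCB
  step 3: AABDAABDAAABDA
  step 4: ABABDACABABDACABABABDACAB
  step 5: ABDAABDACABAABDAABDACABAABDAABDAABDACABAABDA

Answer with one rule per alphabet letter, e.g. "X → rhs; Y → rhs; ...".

  step 4 ⇒ step 5: ABABDACABABDACABABABDACAB ⇒ AB·DA·AB·DA·C·AB·A·AB·DA·AB·DA·C·AB·A·AB·DA·AB·DA·AB·DA·C·AB·A·AB·DA
    A ↦ AB
    B ↦ DA
    C ↦ A
    D ↦ C

A->AB, B->DA, C->A, D->C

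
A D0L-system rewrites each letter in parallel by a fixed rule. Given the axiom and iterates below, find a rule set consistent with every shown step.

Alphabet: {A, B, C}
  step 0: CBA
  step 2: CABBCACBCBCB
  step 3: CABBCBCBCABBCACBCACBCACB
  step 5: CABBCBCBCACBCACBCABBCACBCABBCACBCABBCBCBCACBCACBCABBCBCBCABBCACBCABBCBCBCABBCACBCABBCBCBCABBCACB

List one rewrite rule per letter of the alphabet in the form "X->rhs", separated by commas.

A->BB, B->CB, C->CA

  step 2 ⇒ step 3: CABBCACBCBCB ⇒ CA·BB·CB·CB·CA·BB·CA·CB·CA·CB·CA·CB
    A ↦ BB
    B ↦ CB
    C ↦ CA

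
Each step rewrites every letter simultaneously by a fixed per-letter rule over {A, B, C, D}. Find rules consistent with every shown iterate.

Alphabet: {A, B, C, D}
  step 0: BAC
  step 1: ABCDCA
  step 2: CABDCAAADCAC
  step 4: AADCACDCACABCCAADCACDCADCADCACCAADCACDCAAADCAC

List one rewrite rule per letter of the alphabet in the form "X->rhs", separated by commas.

  step 1 ⇒ step 2: ABCDCA ⇒ C·AB·DCA·AA·DCA·C
    A ↦ C
    B ↦ AB
    C ↦ DCA
    D ↦ AA

A->C, B->AB, C->DCA, D->AA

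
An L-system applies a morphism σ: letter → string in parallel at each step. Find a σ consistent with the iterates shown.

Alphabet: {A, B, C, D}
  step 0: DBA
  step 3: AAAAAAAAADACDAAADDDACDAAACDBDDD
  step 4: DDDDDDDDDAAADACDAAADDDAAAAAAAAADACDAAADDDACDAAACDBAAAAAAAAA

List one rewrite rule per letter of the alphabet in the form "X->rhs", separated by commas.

  step 3 ⇒ step 4: AAAAAAAAADACDAAADDDACDAAACDBDDD ⇒ D·D·D·D·D·D·D·D·D·AAA·D·ACD·AAA·D·D·D·AAA·AAA·AAA·D·ACD·AAA·D·D·D·ACD·AAA·CDB·AAA·AAA·AAA
    A ↦ D
    B ↦ CDB
    C ↦ ACD
    D ↦ AAA

A->D, B->CDB, C->ACD, D->AAA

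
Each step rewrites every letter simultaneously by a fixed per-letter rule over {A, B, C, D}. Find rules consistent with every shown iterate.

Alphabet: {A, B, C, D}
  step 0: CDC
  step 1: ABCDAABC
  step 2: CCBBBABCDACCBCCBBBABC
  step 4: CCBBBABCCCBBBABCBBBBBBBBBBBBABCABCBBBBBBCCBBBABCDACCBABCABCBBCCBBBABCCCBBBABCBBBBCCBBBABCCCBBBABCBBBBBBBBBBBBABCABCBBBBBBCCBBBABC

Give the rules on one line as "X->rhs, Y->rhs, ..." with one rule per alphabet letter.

A->CCB, B->BB, C->ABC, D->DA

  step 1 ⇒ step 2: ABCDAABC ⇒ CCB·BB·ABC·DA·CCB·CCB·BB·ABC
    A ↦ CCB
    B ↦ BB
    C ↦ ABC
    D ↦ DA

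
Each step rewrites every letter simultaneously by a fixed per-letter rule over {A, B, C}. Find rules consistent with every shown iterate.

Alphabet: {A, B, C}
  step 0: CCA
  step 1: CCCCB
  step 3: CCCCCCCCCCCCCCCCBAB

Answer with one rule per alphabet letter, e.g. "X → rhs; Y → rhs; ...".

A->B, B->AB, C->CC

  step 0 ⇒ step 1: CCA ⇒ CC·CC·B
    A ↦ B
    C ↦ CC
    B ↦ AB  (constrained at step 1)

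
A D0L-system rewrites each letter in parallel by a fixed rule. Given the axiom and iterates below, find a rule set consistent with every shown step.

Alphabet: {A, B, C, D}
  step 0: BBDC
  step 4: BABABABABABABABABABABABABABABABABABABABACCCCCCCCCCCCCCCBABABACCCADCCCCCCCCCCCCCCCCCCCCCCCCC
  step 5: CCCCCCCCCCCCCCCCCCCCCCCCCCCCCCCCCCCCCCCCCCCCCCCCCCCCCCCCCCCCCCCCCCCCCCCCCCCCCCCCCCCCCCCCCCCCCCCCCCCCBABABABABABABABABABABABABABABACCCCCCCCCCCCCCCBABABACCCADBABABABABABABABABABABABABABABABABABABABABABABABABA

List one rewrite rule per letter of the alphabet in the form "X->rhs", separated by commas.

  step 4 ⇒ step 5: BABABABABABABABABABABABABABABABABABABABACCCCCCCCCCCCCCCBABABACCCADCCCCCCCCCCCCCCCCCCCCCCCCC ⇒ CC·CCC·CC·CCC·CC·CCC·CC·CCC·CC·CCC·CC·CCC·CC·CCC·CC·CCC·CC·CCC·CC·CCC·CC·CCC·CC·CCC·CC·CCC·CC·CCC·CC·CCC·CC·CCC·CC·CCC·CC·CCC·CC·CCC·CC·CCC·BA·BA·BA·BA·BA·BA·BA·BA·BA·BA·BA·BA·BA·BA·BA·CC·CCC·CC·CCC·CC·CCC·BA·BA·BA·CCC·AD·BA·BA·BA·BA·BA·BA·BA·BA·BA·BA·BA·BA·BA·BA·BA·BA·BA·BA·BA·BA·BA·BA·BA·BA·BA
    A ↦ CCC
    B ↦ CC
    C ↦ BA
    D ↦ AD

A->CCC, B->CC, C->BA, D->AD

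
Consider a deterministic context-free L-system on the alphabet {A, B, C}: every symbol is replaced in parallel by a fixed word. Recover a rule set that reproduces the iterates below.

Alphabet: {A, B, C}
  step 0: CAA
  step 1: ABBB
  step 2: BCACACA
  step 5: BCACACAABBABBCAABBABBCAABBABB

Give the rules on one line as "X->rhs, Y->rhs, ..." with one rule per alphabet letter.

  step 1 ⇒ step 2: ABBB ⇒ B·CA·CA·CA
    A ↦ B
    B ↦ CA
  step 0 ⇒ step 1: CAA ⇒ AB·B·B
    C ↦ AB

A->B, B->CA, C->AB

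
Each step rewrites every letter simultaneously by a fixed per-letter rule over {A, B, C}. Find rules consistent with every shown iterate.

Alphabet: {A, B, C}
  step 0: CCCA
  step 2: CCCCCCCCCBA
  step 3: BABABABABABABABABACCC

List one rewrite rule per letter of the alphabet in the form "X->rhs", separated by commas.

A->C, B->CC, C->BA

  step 2 ⇒ step 3: CCCCCCCCCBA ⇒ BA·BA·BA·BA·BA·BA·BA·BA·BA·CC·C
    A ↦ C
    B ↦ CC
    C ↦ BA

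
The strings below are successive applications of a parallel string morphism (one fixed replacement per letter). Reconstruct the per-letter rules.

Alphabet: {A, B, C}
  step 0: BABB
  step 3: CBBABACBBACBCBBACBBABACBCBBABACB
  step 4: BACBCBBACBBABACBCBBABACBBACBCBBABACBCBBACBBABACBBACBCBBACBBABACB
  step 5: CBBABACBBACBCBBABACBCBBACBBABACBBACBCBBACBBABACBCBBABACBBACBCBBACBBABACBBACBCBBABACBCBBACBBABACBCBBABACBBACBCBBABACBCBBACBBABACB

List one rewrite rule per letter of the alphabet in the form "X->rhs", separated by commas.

  step 4 ⇒ step 5: BACBCBBACBBABACBCBBABACBBACBCBBABACBCBBACBBABACBBACBCBBACBBABACB ⇒ CB·BA·BA·CB·BA·CB·CB·BA·BA·CB·CB·BA·CB·BA·BA·CB·BA·CB·CB·BA·CB·BA·BA·CB·CB·BA·BA·CB·BA·CB·CB·BA·CB·BA·BA·CB·BA·CB·CB·BA·BA·CB·CB·BA·CB·BA·BA·CB·CB·BA·BA·CB·BA·CB·CB·BA·BA·CB·CB·BA·CB·BA·BA·CB
    A ↦ BA
    B ↦ CB
    C ↦ BA

A->BA, B->CB, C->BA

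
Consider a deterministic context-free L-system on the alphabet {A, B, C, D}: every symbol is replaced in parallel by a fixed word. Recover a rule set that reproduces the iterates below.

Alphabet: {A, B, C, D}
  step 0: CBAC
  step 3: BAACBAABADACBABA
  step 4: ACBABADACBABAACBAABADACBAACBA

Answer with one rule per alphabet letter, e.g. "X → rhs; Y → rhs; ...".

A->BA, B->AC, C->D, D->A

  step 3 ⇒ step 4: BAACBAABADACBABA ⇒ AC·BA·BA·D·AC·BA·BA·AC·BA·A·BA·D·AC·BA·AC·BA
    A ↦ BA
    B ↦ AC
    C ↦ D
    D ↦ A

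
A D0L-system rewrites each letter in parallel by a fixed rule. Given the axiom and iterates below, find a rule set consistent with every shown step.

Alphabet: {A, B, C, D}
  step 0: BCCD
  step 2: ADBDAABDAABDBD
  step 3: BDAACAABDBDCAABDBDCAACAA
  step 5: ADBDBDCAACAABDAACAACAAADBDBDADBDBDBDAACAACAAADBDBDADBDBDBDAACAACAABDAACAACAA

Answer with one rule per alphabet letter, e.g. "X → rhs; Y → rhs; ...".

A->BD, B->C, C->AD, D->AA

  step 2 ⇒ step 3: ADBDAABDAABDBD ⇒ BD·AA·C·AA·BD·BD·C·AA·BD·BD·C·AA·C·AA
    A ↦ BD
    B ↦ C
    D ↦ AA
    C ↦ AD  (constrained at step 0)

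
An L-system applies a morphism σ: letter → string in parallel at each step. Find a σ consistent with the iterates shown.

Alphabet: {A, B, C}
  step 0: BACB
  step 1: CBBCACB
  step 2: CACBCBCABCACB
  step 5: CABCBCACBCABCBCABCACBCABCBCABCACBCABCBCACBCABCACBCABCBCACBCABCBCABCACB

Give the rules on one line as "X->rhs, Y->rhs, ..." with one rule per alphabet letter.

A->B, B->CB, C->CA

  step 1 ⇒ step 2: CBBCACB ⇒ CA·CB·CB·CA·B·CA·CB
    A ↦ B
    B ↦ CB
    C ↦ CA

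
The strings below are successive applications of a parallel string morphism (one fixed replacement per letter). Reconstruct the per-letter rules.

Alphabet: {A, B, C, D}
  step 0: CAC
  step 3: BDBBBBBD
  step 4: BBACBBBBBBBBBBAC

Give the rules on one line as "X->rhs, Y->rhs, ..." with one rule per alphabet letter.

  step 3 ⇒ step 4: BDBBBBBD ⇒ BB·AC·BB·BB·BB·BB·BB·AC
    B ↦ BB
    D ↦ AC
    A ↦ B  (constrained at step 0)
    C ↦ D  (constrained at step 0)

A->B, B->BB, C->D, D->AC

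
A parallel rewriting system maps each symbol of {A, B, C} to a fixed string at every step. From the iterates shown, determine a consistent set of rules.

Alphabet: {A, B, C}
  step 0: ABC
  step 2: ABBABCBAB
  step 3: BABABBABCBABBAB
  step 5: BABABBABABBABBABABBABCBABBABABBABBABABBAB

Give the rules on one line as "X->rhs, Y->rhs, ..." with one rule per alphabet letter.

A->B, B->AB, C->CB

  step 2 ⇒ step 3: ABBABCBAB ⇒ B·AB·AB·B·AB·CB·AB·B·AB
    A ↦ B
    B ↦ AB
    C ↦ CB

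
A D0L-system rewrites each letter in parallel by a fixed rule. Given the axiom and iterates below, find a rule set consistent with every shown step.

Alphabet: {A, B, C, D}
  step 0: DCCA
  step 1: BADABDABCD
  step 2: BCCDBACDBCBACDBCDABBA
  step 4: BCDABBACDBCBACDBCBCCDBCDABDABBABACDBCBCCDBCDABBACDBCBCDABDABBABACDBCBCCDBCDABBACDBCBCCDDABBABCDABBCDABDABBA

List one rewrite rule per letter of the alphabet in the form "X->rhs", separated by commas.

A->CD, B->BC, C->DAB, D->BA

  step 1 ⇒ step 2: BADABDABCD ⇒ BC·CD·BA·CD·BC·BA·CD·BC·DAB·BA
    A ↦ CD
    B ↦ BC
    C ↦ DAB
    D ↦ BA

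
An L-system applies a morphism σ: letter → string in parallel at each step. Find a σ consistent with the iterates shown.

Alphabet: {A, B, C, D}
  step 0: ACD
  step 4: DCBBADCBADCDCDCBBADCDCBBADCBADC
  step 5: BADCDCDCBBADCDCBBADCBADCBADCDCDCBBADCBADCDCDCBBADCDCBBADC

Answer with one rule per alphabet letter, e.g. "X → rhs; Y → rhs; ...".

  step 4 ⇒ step 5: DCBBADCBADCDCDCBBADCDCBBADCBADC ⇒ BA·DC·DC·DC·B·BA·DC·DC·B·BA·DC·BA·DC·BA·DC·DC·DC·B·BA·DC·BA·DC·DC·DC·B·BA·DC·DC·B·BA·DC
    A ↦ B
    B ↦ DC
    C ↦ DC
    D ↦ BA

A->B, B->DC, C->DC, D->BA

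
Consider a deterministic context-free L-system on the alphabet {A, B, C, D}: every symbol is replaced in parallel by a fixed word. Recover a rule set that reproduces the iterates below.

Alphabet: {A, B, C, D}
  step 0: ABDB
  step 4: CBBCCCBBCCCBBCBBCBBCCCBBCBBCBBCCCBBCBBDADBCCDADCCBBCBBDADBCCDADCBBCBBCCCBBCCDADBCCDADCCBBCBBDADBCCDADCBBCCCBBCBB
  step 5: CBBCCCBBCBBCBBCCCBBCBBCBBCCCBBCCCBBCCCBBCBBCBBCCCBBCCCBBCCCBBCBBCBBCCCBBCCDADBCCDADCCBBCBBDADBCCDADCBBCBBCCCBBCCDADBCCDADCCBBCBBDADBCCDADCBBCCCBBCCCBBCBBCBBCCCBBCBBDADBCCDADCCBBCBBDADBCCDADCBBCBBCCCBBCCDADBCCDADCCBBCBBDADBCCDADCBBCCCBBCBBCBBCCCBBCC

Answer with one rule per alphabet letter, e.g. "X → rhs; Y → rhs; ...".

A->BCC, B->C, C->CBB, D->DAD

  step 4 ⇒ step 5: CBBCCCBBCCCBBCBBCBBCCCBBCBBCBBCCCBBCBBDADBCCDADCCBBCBBDADBCCDADCBBCBBCCCBBCCDADBCCDADCCBBCBBDADBCCDADCBBCCCBBCBB ⇒ CBB·C·C·CBB·CBB·CBB·C·C·CBB·CBB·CBB·C·C·CBB·C·C·CBB·C·C·CBB·CBB·CBB·C·C·CBB·C·C·CBB·C·C·CBB·CBB·CBB·C·C·CBB·C·C·DAD·BCC·DAD·C·CBB·CBB·DAD·BCC·DAD·CBB·CBB·C·C·CBB·C·C·DAD·BCC·DAD·C·CBB·CBB·DAD·BCC·DAD·CBB·C·C·CBB·C·C·CBB·CBB·CBB·C·C·CBB·CBB·DAD·BCC·DAD·C·CBB·CBB·DAD·BCC·DAD·CBB·CBB·C·C·CBB·C·C·DAD·BCC·DAD·C·CBB·CBB·DAD·BCC·DAD·CBB·C·C·CBB·CBB·CBB·C·C·CBB·C·C
    A ↦ BCC
    B ↦ C
    C ↦ CBB
    D ↦ DAD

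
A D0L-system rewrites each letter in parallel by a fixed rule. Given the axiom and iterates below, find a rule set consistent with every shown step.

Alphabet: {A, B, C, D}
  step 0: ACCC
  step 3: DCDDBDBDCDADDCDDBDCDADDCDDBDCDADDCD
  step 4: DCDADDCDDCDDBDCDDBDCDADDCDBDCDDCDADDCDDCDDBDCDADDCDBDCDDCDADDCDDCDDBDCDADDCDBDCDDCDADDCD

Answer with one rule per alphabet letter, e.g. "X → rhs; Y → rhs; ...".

  step 3 ⇒ step 4: DCDDBDBDCDADDCDDBDCDADDCDDBDCDADDCD ⇒ DCD·AD·DCD·DCD·DB·DCD·DB·DCD·AD·DCD·B·DCD·DCD·AD·DCD·DCD·DB·DCD·AD·DCD·B·DCD·DCD·AD·DCD·DCD·DB·DCD·AD·DCD·B·DCD·DCD·AD·DCD
    A ↦ B
    B ↦ DB
    C ↦ AD
    D ↦ DCD

A->B, B->DB, C->AD, D->DCD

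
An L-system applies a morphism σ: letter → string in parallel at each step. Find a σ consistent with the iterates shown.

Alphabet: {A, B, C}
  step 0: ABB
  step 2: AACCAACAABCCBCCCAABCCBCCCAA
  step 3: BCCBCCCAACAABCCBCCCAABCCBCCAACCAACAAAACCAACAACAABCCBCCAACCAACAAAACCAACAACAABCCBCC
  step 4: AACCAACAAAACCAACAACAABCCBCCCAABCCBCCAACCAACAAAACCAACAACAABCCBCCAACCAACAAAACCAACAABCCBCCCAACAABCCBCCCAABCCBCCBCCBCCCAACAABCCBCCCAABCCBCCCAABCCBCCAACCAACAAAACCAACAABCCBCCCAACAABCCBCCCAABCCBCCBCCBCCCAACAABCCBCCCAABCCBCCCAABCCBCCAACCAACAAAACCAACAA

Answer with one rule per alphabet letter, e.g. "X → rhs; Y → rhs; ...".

  step 3 ⇒ step 4: BCCBCCCAACAABCCBCCCAABCCBCCAACCAACAAAACCAACAACAABCCBCCAACCAACAAAACCAACAACAABCCBCC ⇒ AAC·CAA·CAA·AAC·CAA·CAA·CAA·BCC·BCC·CAA·BCC·BCC·AAC·CAA·CAA·AAC·CAA·CAA·CAA·BCC·BCC·AAC·CAA·CAA·AAC·CAA·CAA·BCC·BCC·CAA·CAA·BCC·BCC·CAA·BCC·BCC·BCC·BCC·CAA·CAA·BCC·BCC·CAA·BCC·BCC·CAA·BCC·BCC·AAC·CAA·CAA·AAC·CAA·CAA·BCC·BCC·CAA·CAA·BCC·BCC·CAA·BCC·BCC·BCC·BCC·CAA·CAA·BCC·BCC·CAA·BCC·BCC·CAA·BCC·BCC·AAC·CAA·CAA·AAC·CAA·CAA
    A ↦ BCC
    B ↦ AAC
    C ↦ CAA

A->BCC, B->AAC, C->CAA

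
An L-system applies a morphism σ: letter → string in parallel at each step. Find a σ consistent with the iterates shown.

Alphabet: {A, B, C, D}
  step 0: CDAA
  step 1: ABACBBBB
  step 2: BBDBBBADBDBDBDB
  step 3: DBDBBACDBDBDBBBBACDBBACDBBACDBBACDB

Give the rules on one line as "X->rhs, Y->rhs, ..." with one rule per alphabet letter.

  step 2 ⇒ step 3: BBDBBBADBDBDBDB ⇒ DB·DB·BAC·DB·DB·DB·BB·BAC·DB·BAC·DB·BAC·DB·BAC·DB
    A ↦ BB
    B ↦ DB
    D ↦ BAC
  step 0 ⇒ step 1: CDAA ⇒ A·BAC·BB·BB
    C ↦ A

A->BB, B->DB, C->A, D->BAC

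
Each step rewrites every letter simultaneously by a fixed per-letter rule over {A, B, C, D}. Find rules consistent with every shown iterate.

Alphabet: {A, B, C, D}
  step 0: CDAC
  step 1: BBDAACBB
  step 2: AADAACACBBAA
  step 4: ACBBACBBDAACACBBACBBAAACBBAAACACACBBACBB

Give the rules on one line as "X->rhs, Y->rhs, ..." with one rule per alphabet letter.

  step 1 ⇒ step 2: BBDAACBB ⇒ A·A·DA·AC·AC·BB·A·A
    A ↦ AC
    B ↦ A
    C ↦ BB
    D ↦ DA

A->AC, B->A, C->BB, D->DA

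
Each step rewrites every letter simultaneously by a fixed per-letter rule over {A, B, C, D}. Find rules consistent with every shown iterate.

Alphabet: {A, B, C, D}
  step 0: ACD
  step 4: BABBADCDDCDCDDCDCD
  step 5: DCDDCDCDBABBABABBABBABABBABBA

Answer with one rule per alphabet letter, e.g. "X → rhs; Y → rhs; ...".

  step 4 ⇒ step 5: BABBADCDDCDCDDCDCD ⇒ DC·D·DC·DC·D·BA·B·BA·BA·B·BA·B·BA·BA·B·BA·B·BA
    A ↦ D
    B ↦ DC
    C ↦ B
    D ↦ BA

A->D, B->DC, C->B, D->BA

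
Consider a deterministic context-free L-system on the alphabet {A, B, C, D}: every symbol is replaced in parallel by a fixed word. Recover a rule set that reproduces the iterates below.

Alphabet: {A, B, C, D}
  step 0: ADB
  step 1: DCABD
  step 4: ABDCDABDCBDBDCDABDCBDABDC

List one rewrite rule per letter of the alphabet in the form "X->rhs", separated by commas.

  step 0 ⇒ step 1: ADB ⇒ D·C·ABD
    A ↦ D
    B ↦ ABD
    D ↦ C
    C ↦ BD  (constrained at step 1)

A->D, B->ABD, C->BD, D->C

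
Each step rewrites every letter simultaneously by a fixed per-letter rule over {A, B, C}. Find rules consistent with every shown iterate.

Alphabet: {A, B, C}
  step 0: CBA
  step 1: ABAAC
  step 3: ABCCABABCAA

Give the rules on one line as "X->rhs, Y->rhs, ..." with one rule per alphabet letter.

A->C, B->AA, C->AB

  step 0 ⇒ step 1: CBA ⇒ AB·AA·C
    A ↦ C
    B ↦ AA
    C ↦ AB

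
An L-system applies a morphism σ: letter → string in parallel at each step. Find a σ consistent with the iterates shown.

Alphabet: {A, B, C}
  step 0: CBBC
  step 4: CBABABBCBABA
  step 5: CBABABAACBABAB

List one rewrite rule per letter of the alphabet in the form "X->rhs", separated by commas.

  step 4 ⇒ step 5: CBABABBCBABA ⇒ CB·A·B·A·B·A·A·CB·A·B·A·B
    A ↦ B
    B ↦ A
    C ↦ CB

A->B, B->A, C->CB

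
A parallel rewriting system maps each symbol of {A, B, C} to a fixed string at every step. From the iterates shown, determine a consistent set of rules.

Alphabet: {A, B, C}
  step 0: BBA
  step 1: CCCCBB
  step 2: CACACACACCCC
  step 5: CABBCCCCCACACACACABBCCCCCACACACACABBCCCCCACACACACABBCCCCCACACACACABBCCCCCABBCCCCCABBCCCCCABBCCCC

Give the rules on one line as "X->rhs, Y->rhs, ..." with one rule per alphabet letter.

A->BB, B->CC, C->CA

  step 1 ⇒ step 2: CCCCBB ⇒ CA·CA·CA·CA·CC·CC
    B ↦ CC
    C ↦ CA
  step 0 ⇒ step 1: BBA ⇒ CC·CC·BB
    A ↦ BB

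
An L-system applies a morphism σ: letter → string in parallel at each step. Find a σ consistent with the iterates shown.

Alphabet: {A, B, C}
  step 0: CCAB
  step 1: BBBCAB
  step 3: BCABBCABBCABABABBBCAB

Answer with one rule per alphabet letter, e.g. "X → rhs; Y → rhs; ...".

  step 0 ⇒ step 1: CCAB ⇒ B·B·BC·AB
    A ↦ BC
    B ↦ AB
    C ↦ B

A->BC, B->AB, C->B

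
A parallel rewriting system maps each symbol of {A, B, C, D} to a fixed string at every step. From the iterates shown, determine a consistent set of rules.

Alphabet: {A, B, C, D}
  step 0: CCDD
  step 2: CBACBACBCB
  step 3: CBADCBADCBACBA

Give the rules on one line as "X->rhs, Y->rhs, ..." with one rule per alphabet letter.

  step 2 ⇒ step 3: CBACBACBCB ⇒ CB·A·D·CB·A·D·CB·A·CB·A
    A ↦ D
    B ↦ A
    C ↦ CB
    D ↦ C  (constrained at step 0)

A->D, B->A, C->CB, D->C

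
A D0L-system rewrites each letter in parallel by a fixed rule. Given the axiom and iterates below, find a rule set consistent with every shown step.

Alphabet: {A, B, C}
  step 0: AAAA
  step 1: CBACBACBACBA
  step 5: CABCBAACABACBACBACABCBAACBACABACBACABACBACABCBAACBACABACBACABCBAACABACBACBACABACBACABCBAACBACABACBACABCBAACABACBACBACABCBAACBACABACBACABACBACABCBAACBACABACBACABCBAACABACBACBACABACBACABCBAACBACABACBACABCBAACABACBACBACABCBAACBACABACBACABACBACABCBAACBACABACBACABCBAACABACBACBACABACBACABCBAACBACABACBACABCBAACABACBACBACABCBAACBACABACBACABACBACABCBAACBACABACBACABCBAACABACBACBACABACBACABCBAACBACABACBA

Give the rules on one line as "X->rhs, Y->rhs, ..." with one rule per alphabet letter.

  step 0 ⇒ step 1: AAAA ⇒ CBA·CBA·CBA·CBA
    A ↦ CBA
    B ↦ A  (constrained at step 1)
    C ↦ CAB  (constrained at step 1)

A->CBA, B->A, C->CAB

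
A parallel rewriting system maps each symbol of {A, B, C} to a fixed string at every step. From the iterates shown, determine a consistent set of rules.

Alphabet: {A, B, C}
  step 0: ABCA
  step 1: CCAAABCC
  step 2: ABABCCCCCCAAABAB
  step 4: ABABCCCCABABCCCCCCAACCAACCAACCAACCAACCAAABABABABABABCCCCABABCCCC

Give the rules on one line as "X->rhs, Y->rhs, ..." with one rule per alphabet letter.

  step 1 ⇒ step 2: CCAAABCC ⇒ AB·AB·CC·CC·CC·AA·AB·AB
    A ↦ CC
    B ↦ AA
    C ↦ AB

A->CC, B->AA, C->AB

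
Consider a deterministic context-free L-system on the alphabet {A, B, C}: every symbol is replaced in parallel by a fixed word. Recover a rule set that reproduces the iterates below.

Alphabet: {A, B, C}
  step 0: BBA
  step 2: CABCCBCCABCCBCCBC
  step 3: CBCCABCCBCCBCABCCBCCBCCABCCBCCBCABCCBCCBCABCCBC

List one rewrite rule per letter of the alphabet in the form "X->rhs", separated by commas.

  step 2 ⇒ step 3: CABCCBCCABCCBCCBC ⇒ CBC·C·ABC·CBC·CBC·ABC·CBC·CBC·C·ABC·CBC·CBC·ABC·CBC·CBC·ABC·CBC
    A ↦ C
    B ↦ ABC
    C ↦ CBC

A->C, B->ABC, C->CBC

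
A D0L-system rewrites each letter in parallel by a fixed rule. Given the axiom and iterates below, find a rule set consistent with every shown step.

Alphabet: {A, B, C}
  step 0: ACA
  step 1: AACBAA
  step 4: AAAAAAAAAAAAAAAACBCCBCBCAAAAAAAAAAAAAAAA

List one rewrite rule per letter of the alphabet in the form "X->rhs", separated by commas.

A->AA, B->C, C->CB

  step 0 ⇒ step 1: ACA ⇒ AA·CB·AA
    A ↦ AA
    C ↦ CB
    B ↦ C  (constrained at step 1)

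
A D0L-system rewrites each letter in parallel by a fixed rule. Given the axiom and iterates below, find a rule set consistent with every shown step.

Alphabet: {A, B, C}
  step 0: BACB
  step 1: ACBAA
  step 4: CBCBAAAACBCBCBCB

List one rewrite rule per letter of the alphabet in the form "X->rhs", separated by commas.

A->CB, B->A, C->A

  step 0 ⇒ step 1: BACB ⇒ A·CB·A·A
    A ↦ CB
    B ↦ A
    C ↦ A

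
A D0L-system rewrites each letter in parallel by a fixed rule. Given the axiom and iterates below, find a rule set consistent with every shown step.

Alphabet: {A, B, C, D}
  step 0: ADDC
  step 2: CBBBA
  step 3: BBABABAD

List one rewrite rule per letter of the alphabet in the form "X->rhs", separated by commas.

A->D, B->BA, C->B, D->C

  step 2 ⇒ step 3: CBBBA ⇒ B·BA·BA·BA·D
    A ↦ D
    B ↦ BA
    C ↦ B
    D ↦ C  (constrained at step 0)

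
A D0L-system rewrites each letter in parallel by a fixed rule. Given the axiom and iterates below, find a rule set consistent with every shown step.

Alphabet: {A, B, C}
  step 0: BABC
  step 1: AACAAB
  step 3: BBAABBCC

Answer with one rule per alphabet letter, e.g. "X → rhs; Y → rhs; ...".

A->C, B->AA, C->B

  step 0 ⇒ step 1: BABC ⇒ AA·C·AA·B
    A ↦ C
    B ↦ AA
    C ↦ B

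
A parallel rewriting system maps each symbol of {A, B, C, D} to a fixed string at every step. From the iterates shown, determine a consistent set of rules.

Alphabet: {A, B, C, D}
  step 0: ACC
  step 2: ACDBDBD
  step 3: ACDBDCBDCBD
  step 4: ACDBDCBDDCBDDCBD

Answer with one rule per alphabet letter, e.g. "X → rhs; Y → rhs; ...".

  step 3 ⇒ step 4: ACDBDCBDCBD ⇒ AC·D·BD·C·BD·D·C·BD·D·C·BD
    A ↦ AC
    B ↦ C
    C ↦ D
    D ↦ BD

A->AC, B->C, C->D, D->BD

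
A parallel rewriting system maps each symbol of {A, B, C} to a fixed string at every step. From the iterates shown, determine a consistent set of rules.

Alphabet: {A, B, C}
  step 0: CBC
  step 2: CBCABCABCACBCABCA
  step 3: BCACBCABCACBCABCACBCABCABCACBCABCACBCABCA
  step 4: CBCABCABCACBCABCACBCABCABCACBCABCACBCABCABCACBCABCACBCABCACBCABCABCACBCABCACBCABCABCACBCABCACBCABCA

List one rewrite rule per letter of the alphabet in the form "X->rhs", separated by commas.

A->BCA, B->C, C->BCA

  step 3 ⇒ step 4: BCACBCABCACBCABCACBCABCABCACBCABCACBCABCA ⇒ C·BCA·BCA·BCA·C·BCA·BCA·C·BCA·BCA·BCA·C·BCA·BCA·C·BCA·BCA·BCA·C·BCA·BCA·C·BCA·BCA·C·BCA·BCA·BCA·C·BCA·BCA·C·BCA·BCA·BCA·C·BCA·BCA·C·BCA·BCA
    A ↦ BCA
    B ↦ C
    C ↦ BCA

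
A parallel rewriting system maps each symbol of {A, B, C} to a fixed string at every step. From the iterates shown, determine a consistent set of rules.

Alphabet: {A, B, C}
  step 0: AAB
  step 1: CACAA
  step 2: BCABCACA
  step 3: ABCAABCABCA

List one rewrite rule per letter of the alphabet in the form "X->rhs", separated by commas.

  step 2 ⇒ step 3: BCABCACA ⇒ A·B·CA·A·B·CA·B·CA
    A ↦ CA
    B ↦ A
    C ↦ B

A->CA, B->A, C->B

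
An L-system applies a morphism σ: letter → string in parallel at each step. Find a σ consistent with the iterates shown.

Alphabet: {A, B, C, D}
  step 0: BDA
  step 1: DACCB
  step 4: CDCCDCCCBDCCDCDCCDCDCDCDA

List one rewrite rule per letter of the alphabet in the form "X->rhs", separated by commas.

  step 0 ⇒ step 1: BDA ⇒ DA·C·CB
    A ↦ CB
    B ↦ DA
    D ↦ C
    C ↦ DC  (constrained at step 1)

A->CB, B->DA, C->DC, D->C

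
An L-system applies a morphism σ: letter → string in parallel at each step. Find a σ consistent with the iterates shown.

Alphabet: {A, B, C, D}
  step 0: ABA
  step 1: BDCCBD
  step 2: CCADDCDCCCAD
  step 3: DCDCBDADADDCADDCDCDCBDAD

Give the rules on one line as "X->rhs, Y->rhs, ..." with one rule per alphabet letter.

  step 2 ⇒ step 3: CCADDCDCCCAD ⇒ DC·DC·BD·AD·AD·DC·AD·DC·DC·DC·BD·AD
    A ↦ BD
    C ↦ DC
    D ↦ AD
  step 0 ⇒ step 1: ABA ⇒ BD·CC·BD
    B ↦ CC

A->BD, B->CC, C->DC, D->AD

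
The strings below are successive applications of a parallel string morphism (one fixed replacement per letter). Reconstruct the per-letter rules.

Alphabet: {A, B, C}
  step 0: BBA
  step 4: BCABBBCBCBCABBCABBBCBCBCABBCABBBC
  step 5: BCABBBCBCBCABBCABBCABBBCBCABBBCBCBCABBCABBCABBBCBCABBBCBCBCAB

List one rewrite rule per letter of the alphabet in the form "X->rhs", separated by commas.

  step 4 ⇒ step 5: BCABBBCBCBCABBCABBBCBCBCABBCABBBC ⇒ BC·AB·B·BC·BC·BC·AB·BC·AB·BC·AB·B·BC·BC·AB·B·BC·BC·BC·AB·BC·AB·BC·AB·B·BC·BC·AB·B·BC·BC·BC·AB
    A ↦ B
    B ↦ BC
    C ↦ AB

A->B, B->BC, C->AB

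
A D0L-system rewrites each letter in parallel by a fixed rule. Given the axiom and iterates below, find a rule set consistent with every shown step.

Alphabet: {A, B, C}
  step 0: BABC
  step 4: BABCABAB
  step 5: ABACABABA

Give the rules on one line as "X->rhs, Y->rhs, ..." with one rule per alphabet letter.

  step 4 ⇒ step 5: BABCABAB ⇒ A·B·A·CA·B·A·B·A
    A ↦ B
    B ↦ A
    C ↦ CA

A->B, B->A, C->CA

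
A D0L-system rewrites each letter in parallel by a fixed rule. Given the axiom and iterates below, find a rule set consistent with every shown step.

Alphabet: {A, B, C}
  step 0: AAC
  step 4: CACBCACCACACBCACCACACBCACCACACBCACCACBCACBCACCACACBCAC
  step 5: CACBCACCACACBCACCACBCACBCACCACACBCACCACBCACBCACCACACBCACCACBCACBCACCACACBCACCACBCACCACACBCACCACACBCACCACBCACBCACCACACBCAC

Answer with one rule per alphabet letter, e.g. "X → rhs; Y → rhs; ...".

A->B, B->CA, C->CAC

  step 4 ⇒ step 5: CACBCACCACACBCACCACACBCACCACACBCACCACBCACBCACCACACBCAC ⇒ CAC·B·CAC·CA·CAC·B·CAC·CAC·B·CAC·B·CAC·CA·CAC·B·CAC·CAC·B·CAC·B·CAC·CA·CAC·B·CAC·CAC·B·CAC·B·CAC·CA·CAC·B·CAC·CAC·B·CAC·CA·CAC·B·CAC·CA·CAC·B·CAC·CAC·B·CAC·B·CAC·CA·CAC·B·CAC
    A ↦ B
    B ↦ CA
    C ↦ CAC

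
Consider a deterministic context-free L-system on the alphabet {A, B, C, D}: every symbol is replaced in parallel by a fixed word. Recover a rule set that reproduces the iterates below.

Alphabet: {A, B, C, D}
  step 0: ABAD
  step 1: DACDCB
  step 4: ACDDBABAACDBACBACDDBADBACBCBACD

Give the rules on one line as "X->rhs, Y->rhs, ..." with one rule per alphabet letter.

  step 0 ⇒ step 1: ABAD ⇒ D·AC·D·CB
    A ↦ D
    B ↦ AC
    D ↦ CB
    C ↦ BA  (constrained at step 1)

A->D, B->AC, C->BA, D->CB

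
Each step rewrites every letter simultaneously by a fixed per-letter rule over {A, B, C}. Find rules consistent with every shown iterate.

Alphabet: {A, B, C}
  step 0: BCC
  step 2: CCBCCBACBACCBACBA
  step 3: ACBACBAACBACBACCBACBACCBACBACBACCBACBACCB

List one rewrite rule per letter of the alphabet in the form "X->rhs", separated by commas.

  step 2 ⇒ step 3: CCBCCBACBACCBACBA ⇒ ACB·ACB·A·ACB·ACB·A·CCB·ACB·A·CCB·ACB·ACB·A·CCB·ACB·A·CCB
    A ↦ CCB
    B ↦ A
    C ↦ ACB

A->CCB, B->A, C->ACB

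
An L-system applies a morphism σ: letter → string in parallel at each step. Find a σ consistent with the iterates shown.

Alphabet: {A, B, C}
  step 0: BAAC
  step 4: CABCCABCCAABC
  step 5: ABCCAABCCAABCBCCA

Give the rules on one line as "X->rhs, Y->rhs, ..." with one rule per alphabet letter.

A->BC, B->C, C->A

  step 4 ⇒ step 5: CABCCABCCAABC ⇒ A·BC·C·A·A·BC·C·A·A·BC·BC·C·A
    A ↦ BC
    B ↦ C
    C ↦ A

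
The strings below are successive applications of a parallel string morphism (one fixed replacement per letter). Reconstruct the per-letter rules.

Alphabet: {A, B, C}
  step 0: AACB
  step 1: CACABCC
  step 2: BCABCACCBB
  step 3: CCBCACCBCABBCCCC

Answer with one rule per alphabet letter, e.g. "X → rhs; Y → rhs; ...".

A->CA, B->CC, C->B

  step 2 ⇒ step 3: BCABCACCBB ⇒ CC·B·CA·CC·B·CA·B·B·CC·CC
    A ↦ CA
    B ↦ CC
    C ↦ B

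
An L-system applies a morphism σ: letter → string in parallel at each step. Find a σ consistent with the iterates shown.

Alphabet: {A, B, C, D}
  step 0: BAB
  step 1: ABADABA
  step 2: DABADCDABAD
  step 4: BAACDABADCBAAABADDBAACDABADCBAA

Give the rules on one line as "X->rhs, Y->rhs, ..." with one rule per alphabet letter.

A->D, B->ABA, C->BAA, D->C

  step 1 ⇒ step 2: ABADABA ⇒ D·ABA·D·C·D·ABA·D
    A ↦ D
    B ↦ ABA
    D ↦ C
    C ↦ BAA  (constrained at step 2)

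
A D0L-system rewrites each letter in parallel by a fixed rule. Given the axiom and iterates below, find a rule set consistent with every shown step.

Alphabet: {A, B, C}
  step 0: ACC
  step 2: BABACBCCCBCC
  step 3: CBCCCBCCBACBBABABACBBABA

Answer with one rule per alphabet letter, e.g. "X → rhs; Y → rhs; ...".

  step 2 ⇒ step 3: BABACBCCCBCC ⇒ CB·CC·CB·CC·BA·CB·BA·BA·BA·CB·BA·BA
    A ↦ CC
    B ↦ CB
    C ↦ BA

A->CC, B->CB, C->BA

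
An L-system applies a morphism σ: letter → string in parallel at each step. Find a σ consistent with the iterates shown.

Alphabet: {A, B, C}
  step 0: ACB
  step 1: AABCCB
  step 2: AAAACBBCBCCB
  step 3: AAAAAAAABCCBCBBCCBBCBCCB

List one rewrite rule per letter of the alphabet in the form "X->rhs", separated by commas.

A->AA, B->CB, C->BC

  step 2 ⇒ step 3: AAAACBBCBCCB ⇒ AA·AA·AA·AA·BC·CB·CB·BC·CB·BC·BC·CB
    A ↦ AA
    B ↦ CB
    C ↦ BC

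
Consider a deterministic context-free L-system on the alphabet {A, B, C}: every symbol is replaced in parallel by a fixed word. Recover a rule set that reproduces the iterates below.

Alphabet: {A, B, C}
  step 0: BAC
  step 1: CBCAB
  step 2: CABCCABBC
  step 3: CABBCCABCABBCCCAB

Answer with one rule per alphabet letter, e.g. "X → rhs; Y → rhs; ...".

  step 2 ⇒ step 3: CABCCABBC ⇒ CAB·B·C·CAB·CAB·B·C·C·CAB
    A ↦ B
    B ↦ C
    C ↦ CAB

A->B, B->C, C->CAB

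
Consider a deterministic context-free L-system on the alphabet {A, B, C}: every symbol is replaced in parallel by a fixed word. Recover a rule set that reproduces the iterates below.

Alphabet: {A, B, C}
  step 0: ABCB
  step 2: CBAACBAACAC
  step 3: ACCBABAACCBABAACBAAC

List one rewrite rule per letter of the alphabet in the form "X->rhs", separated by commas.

  step 2 ⇒ step 3: CBAACBAACAC ⇒ AC·C·BA·BA·AC·C·BA·BA·AC·BA·AC
    A ↦ BA
    B ↦ C
    C ↦ AC

A->BA, B->C, C->AC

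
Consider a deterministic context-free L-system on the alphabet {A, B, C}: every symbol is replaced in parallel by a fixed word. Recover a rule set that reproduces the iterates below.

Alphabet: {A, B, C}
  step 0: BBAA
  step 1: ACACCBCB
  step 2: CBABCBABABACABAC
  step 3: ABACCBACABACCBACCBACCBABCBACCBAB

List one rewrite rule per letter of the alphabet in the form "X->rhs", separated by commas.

A->CB, B->AC, C->AB

  step 2 ⇒ step 3: CBABCBABABACABAC ⇒ AB·AC·CB·AC·AB·AC·CB·AC·CB·AC·CB·AB·CB·AC·CB·AB
    A ↦ CB
    B ↦ AC
    C ↦ AB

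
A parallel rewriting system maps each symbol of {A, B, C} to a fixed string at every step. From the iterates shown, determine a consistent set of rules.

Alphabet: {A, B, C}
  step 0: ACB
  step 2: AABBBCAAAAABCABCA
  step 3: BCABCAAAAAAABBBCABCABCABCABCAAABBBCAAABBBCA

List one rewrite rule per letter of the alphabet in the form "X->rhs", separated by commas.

  step 2 ⇒ step 3: AABBBCAAAAABCABCA ⇒ BCA·BCA·AA·AA·AA·BB·BCA·BCA·BCA·BCA·BCA·AA·BB·BCA·AA·BB·BCA
    A ↦ BCA
    B ↦ AA
    C ↦ BB

A->BCA, B->AA, C->BB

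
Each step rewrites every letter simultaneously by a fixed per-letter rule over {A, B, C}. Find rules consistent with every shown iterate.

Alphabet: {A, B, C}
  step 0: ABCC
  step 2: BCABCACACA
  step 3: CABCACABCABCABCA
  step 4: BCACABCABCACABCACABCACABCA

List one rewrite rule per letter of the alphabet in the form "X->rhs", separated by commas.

  step 3 ⇒ step 4: CABCACABCABCABCA ⇒ B·CA·CA·B·CA·B·CA·CA·B·CA·CA·B·CA·CA·B·CA
    A ↦ CA
    B ↦ CA
    C ↦ B

A->CA, B->CA, C->B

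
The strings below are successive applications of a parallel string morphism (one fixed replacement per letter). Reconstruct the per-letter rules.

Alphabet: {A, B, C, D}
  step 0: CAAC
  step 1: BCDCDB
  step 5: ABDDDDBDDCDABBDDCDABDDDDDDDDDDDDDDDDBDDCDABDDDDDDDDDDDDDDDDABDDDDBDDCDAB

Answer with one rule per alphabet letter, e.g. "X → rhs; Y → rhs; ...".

A->CD, B->AB, C->B, D->DD

  step 0 ⇒ step 1: CAAC ⇒ B·CD·CD·B
    A ↦ CD
    C ↦ B
    B ↦ AB  (constrained at step 1)
    D ↦ DD  (constrained at step 1)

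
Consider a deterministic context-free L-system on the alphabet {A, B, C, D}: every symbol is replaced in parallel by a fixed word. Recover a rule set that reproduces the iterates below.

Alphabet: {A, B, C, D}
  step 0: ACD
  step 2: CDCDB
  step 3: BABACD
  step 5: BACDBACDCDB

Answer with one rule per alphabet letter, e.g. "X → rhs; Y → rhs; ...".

  step 2 ⇒ step 3: CDCDB ⇒ B·A·B·A·CD
    B ↦ CD
    C ↦ B
    D ↦ A
    A ↦ B  (constrained at step 0)

A->B, B->CD, C->B, D->A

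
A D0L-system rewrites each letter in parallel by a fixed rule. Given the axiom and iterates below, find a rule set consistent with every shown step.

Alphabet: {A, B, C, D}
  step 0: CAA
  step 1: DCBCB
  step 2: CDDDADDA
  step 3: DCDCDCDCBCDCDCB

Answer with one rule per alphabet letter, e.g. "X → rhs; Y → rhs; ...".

  step 2 ⇒ step 3: CDDDADDA ⇒ D·CD·CD·CD·CB·CD·CD·CB
    A ↦ CB
    C ↦ D
    D ↦ CD
  step 1 ⇒ step 2: DCBCB ⇒ CD·D·DA·D·DA
    B ↦ DA

A->CB, B->DA, C->D, D->CD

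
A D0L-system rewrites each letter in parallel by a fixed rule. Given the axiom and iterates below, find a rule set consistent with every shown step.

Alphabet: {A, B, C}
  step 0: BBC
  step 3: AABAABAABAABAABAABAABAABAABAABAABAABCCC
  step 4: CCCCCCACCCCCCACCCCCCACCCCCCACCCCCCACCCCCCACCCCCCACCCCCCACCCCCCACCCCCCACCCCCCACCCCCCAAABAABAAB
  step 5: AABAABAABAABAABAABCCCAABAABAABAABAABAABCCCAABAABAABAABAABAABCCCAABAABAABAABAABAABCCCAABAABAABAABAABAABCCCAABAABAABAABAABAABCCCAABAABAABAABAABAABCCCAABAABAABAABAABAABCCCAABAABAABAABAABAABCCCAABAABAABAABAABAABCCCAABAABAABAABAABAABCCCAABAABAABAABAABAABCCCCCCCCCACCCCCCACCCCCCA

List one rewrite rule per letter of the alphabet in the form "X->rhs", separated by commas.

  step 4 ⇒ step 5: CCCCCCACCCCCCACCCCCCACCCCCCACCCCCCACCCCCCACCCCCCACCCCCCACCCCCCACCCCCCACCCCCCACCCCCCAAABAABAAB ⇒ AAB·AAB·AAB·AAB·AAB·AAB·CCC·AAB·AAB·AAB·AAB·AAB·AAB·CCC·AAB·AAB·AAB·AAB·AAB·AAB·CCC·AAB·AAB·AAB·AAB·AAB·AAB·CCC·AAB·AAB·AAB·AAB·AAB·AAB·CCC·AAB·AAB·AAB·AAB·AAB·AAB·CCC·AAB·AAB·AAB·AAB·AAB·AAB·CCC·AAB·AAB·AAB·AAB·AAB·AAB·CCC·AAB·AAB·AAB·AAB·AAB·AAB·CCC·AAB·AAB·AAB·AAB·AAB·AAB·CCC·AAB·AAB·AAB·AAB·AAB·AAB·CCC·AAB·AAB·AAB·AAB·AAB·AAB·CCC·CCC·CCC·A·CCC·CCC·A·CCC·CCC·A
    A ↦ CCC
    B ↦ A
    C ↦ AAB

A->CCC, B->A, C->AAB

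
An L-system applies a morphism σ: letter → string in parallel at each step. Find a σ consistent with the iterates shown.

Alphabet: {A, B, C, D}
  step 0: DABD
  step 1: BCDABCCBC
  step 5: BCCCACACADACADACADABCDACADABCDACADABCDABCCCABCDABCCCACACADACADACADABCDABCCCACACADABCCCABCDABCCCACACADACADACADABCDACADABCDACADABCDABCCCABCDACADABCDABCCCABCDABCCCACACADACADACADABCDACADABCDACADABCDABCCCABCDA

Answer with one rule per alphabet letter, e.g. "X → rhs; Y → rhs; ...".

  step 0 ⇒ step 1: DABD ⇒ BC·DA·BCC·BC
    A ↦ DA
    B ↦ BCC
    D ↦ BC
    C ↦ CA  (constrained at step 1)

A->DA, B->BCC, C->CA, D->BC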